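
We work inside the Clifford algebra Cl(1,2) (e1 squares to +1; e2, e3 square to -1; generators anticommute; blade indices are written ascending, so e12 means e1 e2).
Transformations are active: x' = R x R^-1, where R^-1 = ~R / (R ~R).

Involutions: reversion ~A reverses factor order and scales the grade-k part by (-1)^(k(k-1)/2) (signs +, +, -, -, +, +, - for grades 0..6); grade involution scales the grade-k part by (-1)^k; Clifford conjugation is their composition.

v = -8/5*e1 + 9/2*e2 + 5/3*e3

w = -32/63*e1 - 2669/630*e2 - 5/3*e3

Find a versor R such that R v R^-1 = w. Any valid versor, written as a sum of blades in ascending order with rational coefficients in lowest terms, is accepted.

Equal squares first: v^2 = w^2 = -18421/900. Then v + w = -664/315*e1 + 83/315*e2 is a versor taking v to w, provided it is invertible.
Answer: -664/315*e1 + 83/315*e2


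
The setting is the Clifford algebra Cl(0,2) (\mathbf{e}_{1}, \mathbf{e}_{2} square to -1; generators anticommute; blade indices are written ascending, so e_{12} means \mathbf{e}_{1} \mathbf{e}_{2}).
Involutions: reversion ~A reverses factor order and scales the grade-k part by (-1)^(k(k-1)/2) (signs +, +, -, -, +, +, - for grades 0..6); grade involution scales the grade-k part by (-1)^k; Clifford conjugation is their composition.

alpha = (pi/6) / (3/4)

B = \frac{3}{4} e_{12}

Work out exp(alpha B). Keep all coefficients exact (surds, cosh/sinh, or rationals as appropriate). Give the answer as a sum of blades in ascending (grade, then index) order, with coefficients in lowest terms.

B^2 = (\frac{3}{4})^2*(e_{12})^2 = \frac{9}{16}*(-1) = -\frac{9}{16} (a basis 2-blade squares to minus the product of its generators' squares).
B^2 = -\frac{9}{16} — a negative square means the series sums to a rotation: l = \frac{3}{4}, alpha*l = \frac{\pi}{6}, so exp(alpha B) = cos(\frac{\pi}{6}) + (sin(\frac{\pi}{6})/(\frac{3}{4}))*B = \frac{\sqrt{3}}{2} + (\frac{2}{3})*B.
Answer: \frac{\sqrt{3}}{2} + \frac{1}{2} e_{12}


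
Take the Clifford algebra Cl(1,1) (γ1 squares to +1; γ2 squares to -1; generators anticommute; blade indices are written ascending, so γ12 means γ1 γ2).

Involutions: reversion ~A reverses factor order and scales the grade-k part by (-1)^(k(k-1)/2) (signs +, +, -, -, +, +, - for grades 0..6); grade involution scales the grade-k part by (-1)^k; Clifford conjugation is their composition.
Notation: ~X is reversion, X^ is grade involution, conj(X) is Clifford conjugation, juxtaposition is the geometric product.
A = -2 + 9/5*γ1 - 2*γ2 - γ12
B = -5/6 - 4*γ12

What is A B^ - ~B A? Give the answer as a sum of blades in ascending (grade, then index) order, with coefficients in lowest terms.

first term: 17/3 + 13/2*γ1 - 83/15*γ2 + 53/6*γ12
second term: -7/3 + 13/2*γ1 - 83/15*γ2 - 43/6*γ12
Answer: 8 + 16*γ12


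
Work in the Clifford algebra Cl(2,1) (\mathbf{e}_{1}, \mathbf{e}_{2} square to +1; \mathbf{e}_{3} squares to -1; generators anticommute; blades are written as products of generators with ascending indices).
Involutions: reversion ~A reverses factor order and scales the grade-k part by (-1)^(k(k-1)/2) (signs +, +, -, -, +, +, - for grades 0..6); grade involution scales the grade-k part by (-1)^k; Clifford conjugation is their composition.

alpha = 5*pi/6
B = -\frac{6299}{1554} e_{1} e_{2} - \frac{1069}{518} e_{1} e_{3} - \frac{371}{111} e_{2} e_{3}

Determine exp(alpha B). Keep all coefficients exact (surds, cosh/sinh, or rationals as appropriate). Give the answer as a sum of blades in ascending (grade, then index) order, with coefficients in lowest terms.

B^2 term by term: the squares give (-\frac{6299}{1554})^2*(e_{1} e_{2})^2 + (-\frac{1069}{518})^2*(e_{1} e_{3})^2 + (-\frac{371}{111})^2*(e_{2} e_{3})^2 = \frac{39677401}{2414916}*(-1) + \frac{1142761}{268324}*(+1) + \frac{137641}{12321}*(+1) = -1 (each basis 2-blade squares to minus the product of its generators' squares); cross terms between blades sharing an index anticommute and cancel. So B^2 = -1.
B^2 = -1 — the series telescopes trigonometrically here: l = 1, alpha*l = \frac{5 \pi}{6}, so exp(alpha B) = cos(\frac{5 \pi}{6}) + (sin(\frac{5 \pi}{6})/1)*B = - \frac{\sqrt{3}}{2} + (\frac{1}{2})*B.
Answer: - \frac{\sqrt{3}}{2} - \frac{6299}{3108} e_{1} e_{2} - \frac{1069}{1036} e_{1} e_{3} - \frac{371}{222} e_{2} e_{3}


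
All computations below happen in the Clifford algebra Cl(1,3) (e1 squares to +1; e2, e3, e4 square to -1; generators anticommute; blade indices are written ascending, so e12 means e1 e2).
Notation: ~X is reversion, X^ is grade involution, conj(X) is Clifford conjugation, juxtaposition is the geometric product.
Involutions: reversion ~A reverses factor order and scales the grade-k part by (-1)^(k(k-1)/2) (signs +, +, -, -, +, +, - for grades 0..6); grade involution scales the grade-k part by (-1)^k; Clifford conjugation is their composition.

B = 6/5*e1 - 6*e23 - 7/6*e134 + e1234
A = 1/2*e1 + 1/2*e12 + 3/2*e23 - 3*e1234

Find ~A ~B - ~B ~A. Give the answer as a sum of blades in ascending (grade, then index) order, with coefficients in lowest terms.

first term: 63/5 - 29/10*e2 + 3*e13 + 39/2*e14 + 1/12*e34 + 6/5*e123 + 7/4*e124 + 281/60*e234
second term: 63/5 + 29/10*e2 - 3*e13 + 39/2*e14 + 1/12*e34 + 6/5*e123 - 7/4*e124 - 281/60*e234
Answer: -29/5*e2 + 6*e13 + 7/2*e124 + 281/30*e234


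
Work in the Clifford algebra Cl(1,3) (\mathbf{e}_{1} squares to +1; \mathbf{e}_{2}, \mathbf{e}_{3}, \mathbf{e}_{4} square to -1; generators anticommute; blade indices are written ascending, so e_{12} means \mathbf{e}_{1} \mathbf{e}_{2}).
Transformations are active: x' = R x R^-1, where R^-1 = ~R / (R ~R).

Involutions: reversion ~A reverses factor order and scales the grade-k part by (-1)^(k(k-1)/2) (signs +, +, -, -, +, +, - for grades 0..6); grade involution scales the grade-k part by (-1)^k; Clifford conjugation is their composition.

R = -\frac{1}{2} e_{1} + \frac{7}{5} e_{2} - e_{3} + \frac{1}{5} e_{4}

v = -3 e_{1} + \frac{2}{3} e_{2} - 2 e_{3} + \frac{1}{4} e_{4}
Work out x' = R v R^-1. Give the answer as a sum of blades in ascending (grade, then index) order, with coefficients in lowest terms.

~R = -\frac{1}{2} e_{1} + \frac{7}{5} e_{2} - e_{3} + \frac{1}{5} e_{4}, and R ~R = -\frac{11}{4}, so R^-1 = ~R / (-\frac{11}{4}).
R v = -\frac{89}{60} + \frac{58}{15} e_{12} - 2 e_{13} + \frac{19}{40} e_{14} - \frac{32}{15} e_{23} + \frac{13}{60} e_{24} + \frac{3}{20} e_{34}
Answer: \frac{406}{165} e_{1} + \frac{232}{275} e_{2} + \frac{152}{165} e_{3} - \frac{113}{3300} e_{4}


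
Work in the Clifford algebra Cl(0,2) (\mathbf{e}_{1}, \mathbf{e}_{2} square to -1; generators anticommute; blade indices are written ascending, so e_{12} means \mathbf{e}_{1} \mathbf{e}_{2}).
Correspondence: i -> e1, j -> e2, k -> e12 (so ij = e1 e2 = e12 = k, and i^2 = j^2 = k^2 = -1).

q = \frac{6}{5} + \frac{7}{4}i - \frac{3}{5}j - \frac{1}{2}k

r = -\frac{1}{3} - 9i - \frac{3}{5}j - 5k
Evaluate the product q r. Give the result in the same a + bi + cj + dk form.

In blades: q = \frac{6}{5} + \frac{7}{4} e_{1} - \frac{3}{5} e_{2} - \frac{1}{2} e_{12}, r = -\frac{1}{3} - 9 e_{1} - \frac{3}{5} e_{2} - 5 e_{12}.
Distribute q over r term by term (generator squares from the signature, products reordered to ascending indices): (\frac{6}{5})*r = -\frac{2}{5} - \frac{54}{5} e_{1} - \frac{18}{25} e_{2} - 6 e_{12}; (\frac{7}{4} e_{1})*r = \frac{63}{4} - \frac{7}{12} e_{1} + \frac{35}{4} e_{2} - \frac{21}{20} e_{12}; (-\frac{3}{5} e_{2})*r = -\frac{9}{25} + 3 e_{1} + \frac{1}{5} e_{2} - \frac{27}{5} e_{12}; (-\frac{1}{2} e_{12})*r = -\frac{5}{2} - \frac{3}{10} e_{1} + \frac{9}{2} e_{2} + \frac{1}{6} e_{12}.
Sum: \frac{1249}{100} - \frac{521}{60} e_{1} + \frac{1273}{100} e_{2} - \frac{737}{60} e_{12}; translating back through the correspondence:
Answer: \frac{1249}{100} - \frac{521}{60}i + \frac{1273}{100}j - \frac{737}{60}k


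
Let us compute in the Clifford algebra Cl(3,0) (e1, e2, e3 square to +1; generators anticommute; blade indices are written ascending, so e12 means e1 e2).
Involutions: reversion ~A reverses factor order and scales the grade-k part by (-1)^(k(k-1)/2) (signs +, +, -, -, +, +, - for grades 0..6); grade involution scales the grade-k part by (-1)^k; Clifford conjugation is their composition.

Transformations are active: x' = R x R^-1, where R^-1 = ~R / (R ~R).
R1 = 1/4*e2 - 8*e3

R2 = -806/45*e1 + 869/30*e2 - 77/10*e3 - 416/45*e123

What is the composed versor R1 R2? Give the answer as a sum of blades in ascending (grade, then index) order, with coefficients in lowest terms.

Distribute over the terms of R1 (each basis-blade product reordered to ascending indices, repeated generators contracted through their squares):
(1/4*e2) R2 = 869/120 + 403/90*e12 + 104/45*e13 - 77/40*e23
(-8*e3) R2 = 308/5 + 3328/45*e12 - 6448/45*e13 + 3476/15*e23
Summing the partial products and collecting blades:
Answer: 8261/120 + 2353/30*e12 - 6344/45*e13 + 27577/120*e23


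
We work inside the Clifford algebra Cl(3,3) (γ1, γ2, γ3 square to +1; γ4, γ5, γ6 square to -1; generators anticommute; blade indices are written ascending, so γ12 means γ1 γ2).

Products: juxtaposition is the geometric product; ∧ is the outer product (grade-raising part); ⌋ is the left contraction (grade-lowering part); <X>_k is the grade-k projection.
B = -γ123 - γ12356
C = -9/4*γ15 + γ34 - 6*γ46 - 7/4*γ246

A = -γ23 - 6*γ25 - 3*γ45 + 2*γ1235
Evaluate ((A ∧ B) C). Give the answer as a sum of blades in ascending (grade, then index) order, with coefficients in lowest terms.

step 1: 3*γ12345
step 2: 3*γ125 + 27/4*γ234 + 21/4*γ1356 - 18*γ12356
Answer: 3*γ125 + 27/4*γ234 + 21/4*γ1356 - 18*γ12356


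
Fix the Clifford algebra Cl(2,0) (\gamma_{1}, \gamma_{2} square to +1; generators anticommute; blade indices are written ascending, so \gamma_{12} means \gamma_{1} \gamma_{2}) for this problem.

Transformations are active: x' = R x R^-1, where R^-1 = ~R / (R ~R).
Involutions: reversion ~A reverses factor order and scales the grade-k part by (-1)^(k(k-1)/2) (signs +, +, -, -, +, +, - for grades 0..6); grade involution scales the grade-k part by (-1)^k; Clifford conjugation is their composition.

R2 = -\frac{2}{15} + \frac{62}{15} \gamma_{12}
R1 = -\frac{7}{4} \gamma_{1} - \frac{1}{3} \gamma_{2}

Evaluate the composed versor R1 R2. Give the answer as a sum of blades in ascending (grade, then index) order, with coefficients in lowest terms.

Distribute over the terms of R1 (each basis-blade product reordered to ascending indices, repeated generators contracted through their squares):
(-\frac{7}{4} \gamma_{1}) R2 = \frac{7}{30} \gamma_{1} - \frac{217}{30} \gamma_{2}
(-\frac{1}{3} \gamma_{2}) R2 = \frac{62}{45} \gamma_{1} + \frac{2}{45} \gamma_{2}
Summing the partial products and collecting blades:
Answer: \frac{29}{18} \gamma_{1} - \frac{647}{90} \gamma_{2}


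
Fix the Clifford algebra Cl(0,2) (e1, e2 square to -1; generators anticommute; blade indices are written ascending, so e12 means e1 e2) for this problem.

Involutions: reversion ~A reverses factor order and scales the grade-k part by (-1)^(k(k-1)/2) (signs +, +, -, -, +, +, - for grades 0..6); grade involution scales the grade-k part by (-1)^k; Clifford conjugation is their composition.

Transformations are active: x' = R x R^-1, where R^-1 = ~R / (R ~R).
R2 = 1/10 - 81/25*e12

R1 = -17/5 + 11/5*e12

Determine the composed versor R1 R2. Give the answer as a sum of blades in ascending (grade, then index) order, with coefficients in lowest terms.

Distribute over the terms of R1 (each basis-blade product reordered to ascending indices, repeated generators contracted through their squares):
(-17/5) R2 = -17/50 + 1377/125*e12
(11/5*e12) R2 = 891/125 + 11/50*e12
Summing the partial products and collecting blades:
Answer: 1697/250 + 2809/250*e12


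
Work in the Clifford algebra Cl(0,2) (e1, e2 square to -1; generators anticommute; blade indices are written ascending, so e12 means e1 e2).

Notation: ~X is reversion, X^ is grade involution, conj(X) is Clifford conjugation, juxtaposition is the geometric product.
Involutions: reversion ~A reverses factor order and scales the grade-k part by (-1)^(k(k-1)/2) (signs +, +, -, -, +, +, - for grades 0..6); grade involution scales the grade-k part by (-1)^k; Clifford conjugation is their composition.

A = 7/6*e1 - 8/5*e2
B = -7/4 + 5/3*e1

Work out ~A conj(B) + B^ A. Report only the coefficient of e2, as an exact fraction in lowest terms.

first term: 35/18 - 49/24*e1 + 14/5*e2 - 8/3*e12
second term: 35/18 - 49/24*e1 + 14/5*e2 + 8/3*e12
Answer: 28/5


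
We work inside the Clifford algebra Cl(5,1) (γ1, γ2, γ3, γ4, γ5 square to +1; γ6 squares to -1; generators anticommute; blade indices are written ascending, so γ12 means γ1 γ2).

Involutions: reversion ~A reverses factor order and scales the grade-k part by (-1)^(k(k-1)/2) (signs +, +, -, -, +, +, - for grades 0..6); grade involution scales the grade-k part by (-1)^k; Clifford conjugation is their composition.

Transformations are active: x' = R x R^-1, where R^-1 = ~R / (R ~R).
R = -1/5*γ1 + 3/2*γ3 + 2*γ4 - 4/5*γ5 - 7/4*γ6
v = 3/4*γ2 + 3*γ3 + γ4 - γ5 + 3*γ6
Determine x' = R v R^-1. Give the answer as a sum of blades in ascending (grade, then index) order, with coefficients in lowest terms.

~R = -1/5*γ1 + 3/2*γ3 + 2*γ4 - 4/5*γ5 - 7/4*γ6, and R ~R = 1547/400, so R^-1 = ~R / (1547/400).
R v = 251/20 - 3/20*γ12 - 3/5*γ13 - 1/5*γ14 + 1/5*γ15 - 3/5*γ16 - 9/8*γ23 - 3/2*γ24 + 3/5*γ25 + 21/16*γ26 - 9/2*γ34 + 9/10*γ35 + 39/4*γ36 - 6/5*γ45 + 31/4*γ46 - 83/20*γ56
Answer: -2008/1547*γ1 - 3/4*γ2 + 10419/1547*γ3 + 18533/1547*γ4 - 6485/1547*γ5 - 3173/221*γ6


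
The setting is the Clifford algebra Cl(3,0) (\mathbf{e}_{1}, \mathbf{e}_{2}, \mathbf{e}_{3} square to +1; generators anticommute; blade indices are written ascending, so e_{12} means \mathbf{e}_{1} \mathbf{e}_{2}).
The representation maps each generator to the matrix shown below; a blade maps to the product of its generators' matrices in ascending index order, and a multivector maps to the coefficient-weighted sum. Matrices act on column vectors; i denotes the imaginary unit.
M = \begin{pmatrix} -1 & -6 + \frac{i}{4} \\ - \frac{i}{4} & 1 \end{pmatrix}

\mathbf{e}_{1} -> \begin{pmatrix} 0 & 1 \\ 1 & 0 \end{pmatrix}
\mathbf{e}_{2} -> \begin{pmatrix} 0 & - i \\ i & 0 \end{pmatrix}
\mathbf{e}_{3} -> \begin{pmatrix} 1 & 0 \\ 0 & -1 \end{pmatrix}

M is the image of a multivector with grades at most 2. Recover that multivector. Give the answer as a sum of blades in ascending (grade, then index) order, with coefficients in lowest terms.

Method: 1, rho(e_{1}), rho(e_{2}), rho(e_{3}) form a trace-orthogonal basis of the 2x2 complex matrices (tr(X Y) = 2 if X = Y, else 0), so M = m0*1 + m1*rho(e_{1}) + m2*rho(e_{2}) + m3*rho(e_{3}) with m0 = tr(M)/2 = 0, m1 = tr(M rho(e_{1}))/2 = -3, m2 = tr(M rho(e_{2}))/2 = - \frac{1}{4} - 3 i, m3 = tr(M rho(e_{3}))/2 = -1.
Multiplying table entries, the bivector images are rho(e_{12}) = i*rho(e_{3}), rho(e_{13}) = -i*rho(e_{2}), rho(e_{23}) = i*rho(e_{1}); with real blade coefficients the real parts of m0..m3 are the coefficients of 1, e_{1}, e_{2}, e_{3} and the imaginary parts give the bivectors (e_{23}: Im m1, e_{13}: -Im m2, e_{12}: Im m3).
Answer: -3 e_{1} - \frac{1}{4} e_{2} - e_{3} + 3 e_{13}


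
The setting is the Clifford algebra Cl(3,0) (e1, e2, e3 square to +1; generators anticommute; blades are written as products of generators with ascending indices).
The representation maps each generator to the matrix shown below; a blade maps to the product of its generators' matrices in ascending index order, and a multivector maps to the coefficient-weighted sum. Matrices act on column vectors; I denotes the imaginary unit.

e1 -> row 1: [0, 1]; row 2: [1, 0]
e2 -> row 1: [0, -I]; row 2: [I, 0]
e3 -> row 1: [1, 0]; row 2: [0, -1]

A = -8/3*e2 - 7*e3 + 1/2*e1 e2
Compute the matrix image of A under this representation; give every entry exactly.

Bivector images (products of the table entries): rho(e1 e2) = rho(e1)rho(e2) = row 1: [I, 0]; row 2: [0, -I].
M = (-8/3)*rho(e2) + (-7)*rho(e3) + (1/2)*rho(e1 e2), summed entrywise:
Answer: row 1: [-7 + I/2, 8*I/3]; row 2: [-8*I/3, 7 - I/2]


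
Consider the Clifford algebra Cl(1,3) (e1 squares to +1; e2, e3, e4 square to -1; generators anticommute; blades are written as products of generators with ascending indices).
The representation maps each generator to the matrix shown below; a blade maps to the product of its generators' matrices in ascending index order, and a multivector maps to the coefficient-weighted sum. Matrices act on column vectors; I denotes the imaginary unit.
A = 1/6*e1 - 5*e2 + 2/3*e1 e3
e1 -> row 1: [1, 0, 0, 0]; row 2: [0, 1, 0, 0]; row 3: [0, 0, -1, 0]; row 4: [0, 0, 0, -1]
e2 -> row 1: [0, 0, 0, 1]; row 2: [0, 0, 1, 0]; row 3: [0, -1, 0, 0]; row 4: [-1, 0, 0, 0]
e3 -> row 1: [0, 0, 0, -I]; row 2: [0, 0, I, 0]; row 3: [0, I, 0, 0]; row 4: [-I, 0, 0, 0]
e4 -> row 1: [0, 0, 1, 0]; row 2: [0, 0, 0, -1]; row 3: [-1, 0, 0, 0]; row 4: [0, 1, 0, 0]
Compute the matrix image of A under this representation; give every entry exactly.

Bivector images (products of the table entries): rho(e1 e3) = rho(e1)rho(e3) = row 1: [0, 0, 0, -I]; row 2: [0, 0, I, 0]; row 3: [0, -I, 0, 0]; row 4: [I, 0, 0, 0].
M = (1/6)*rho(e1) + (-5)*rho(e2) + (2/3)*rho(e1 e3), summed entrywise:
Answer: row 1: [1/6, 0, 0, -5 - 2*I/3]; row 2: [0, 1/6, -5 + 2*I/3, 0]; row 3: [0, 5 - 2*I/3, -1/6, 0]; row 4: [5 + 2*I/3, 0, 0, -1/6]


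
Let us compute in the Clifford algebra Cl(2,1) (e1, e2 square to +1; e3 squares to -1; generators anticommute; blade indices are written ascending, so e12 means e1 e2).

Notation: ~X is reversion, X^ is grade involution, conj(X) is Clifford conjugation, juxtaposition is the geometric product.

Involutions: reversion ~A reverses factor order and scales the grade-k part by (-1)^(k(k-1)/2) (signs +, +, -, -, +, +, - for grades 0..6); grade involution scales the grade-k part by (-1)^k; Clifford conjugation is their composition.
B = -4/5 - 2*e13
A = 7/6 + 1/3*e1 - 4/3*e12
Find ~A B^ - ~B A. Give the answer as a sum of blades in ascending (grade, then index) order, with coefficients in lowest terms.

first term: -14/15 - 4/15*e1 - 2/3*e3 - 16/15*e12 - 7/3*e13 + 8/3*e23
second term: -14/15 - 4/15*e1 - 2/3*e3 + 16/15*e12 + 7/3*e13 - 8/3*e23
Answer: -32/15*e12 - 14/3*e13 + 16/3*e23


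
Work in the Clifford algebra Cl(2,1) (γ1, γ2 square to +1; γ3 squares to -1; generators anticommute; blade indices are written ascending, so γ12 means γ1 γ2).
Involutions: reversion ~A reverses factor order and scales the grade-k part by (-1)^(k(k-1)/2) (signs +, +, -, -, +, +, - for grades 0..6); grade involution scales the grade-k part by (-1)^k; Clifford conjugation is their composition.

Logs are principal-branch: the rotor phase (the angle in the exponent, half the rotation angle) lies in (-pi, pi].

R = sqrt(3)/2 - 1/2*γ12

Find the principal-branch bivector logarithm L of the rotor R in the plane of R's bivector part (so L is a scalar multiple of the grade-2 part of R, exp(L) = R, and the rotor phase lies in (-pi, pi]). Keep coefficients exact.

The scalar part of R is sqrt(3)/2, so the principal-branch rotor phase is pinned; divide the bivector part by its sine to get the unit plane — L is the phase times that plane.
Concretely: cos(phase) = sqrt(3)/2 gives phase = ±pi/6, and since phase/sin(phase) is even the sign is immaterial: L = (phase/sin(phase)) * <R>_2 = (pi/3) * <R>_2.
Answer: -pi/6*γ12


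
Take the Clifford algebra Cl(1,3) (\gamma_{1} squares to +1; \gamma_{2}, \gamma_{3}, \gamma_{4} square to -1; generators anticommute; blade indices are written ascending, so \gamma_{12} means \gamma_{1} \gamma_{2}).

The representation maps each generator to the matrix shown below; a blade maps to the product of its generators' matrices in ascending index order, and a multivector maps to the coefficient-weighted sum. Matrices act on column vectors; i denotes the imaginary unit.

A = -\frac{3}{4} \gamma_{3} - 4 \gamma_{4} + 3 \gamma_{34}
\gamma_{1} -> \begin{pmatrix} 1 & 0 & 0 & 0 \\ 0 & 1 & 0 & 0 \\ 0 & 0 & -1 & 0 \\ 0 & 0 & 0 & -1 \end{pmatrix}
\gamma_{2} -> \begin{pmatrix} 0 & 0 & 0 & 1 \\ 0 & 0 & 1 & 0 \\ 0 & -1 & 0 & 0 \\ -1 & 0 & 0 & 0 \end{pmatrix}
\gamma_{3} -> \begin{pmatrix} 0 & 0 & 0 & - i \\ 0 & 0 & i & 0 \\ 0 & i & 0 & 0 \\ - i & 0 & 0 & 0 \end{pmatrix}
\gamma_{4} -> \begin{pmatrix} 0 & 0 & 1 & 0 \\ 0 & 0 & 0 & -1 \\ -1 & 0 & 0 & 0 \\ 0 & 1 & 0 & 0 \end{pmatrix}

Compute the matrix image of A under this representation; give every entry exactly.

Bivector images (products of the table entries): rho(\gamma_{34}) = rho(\gamma_{3})rho(\gamma_{4}) = \begin{pmatrix} 0 & - i & 0 & 0 \\ - i & 0 & 0 & 0 \\ 0 & 0 & 0 & - i \\ 0 & 0 & - i & 0 \end{pmatrix}.
M = (-\frac{3}{4})*rho(\gamma_{3}) + (-4)*rho(\gamma_{4}) + (3)*rho(\gamma_{34}), summed entrywise:
Answer: \begin{pmatrix} 0 & - 3 i & -4 & \frac{3 i}{4} \\ - 3 i & 0 & - \frac{3 i}{4} & 4 \\ 4 & - \frac{3 i}{4} & 0 & - 3 i \\ \frac{3 i}{4} & -4 & - 3 i & 0 \end{pmatrix}


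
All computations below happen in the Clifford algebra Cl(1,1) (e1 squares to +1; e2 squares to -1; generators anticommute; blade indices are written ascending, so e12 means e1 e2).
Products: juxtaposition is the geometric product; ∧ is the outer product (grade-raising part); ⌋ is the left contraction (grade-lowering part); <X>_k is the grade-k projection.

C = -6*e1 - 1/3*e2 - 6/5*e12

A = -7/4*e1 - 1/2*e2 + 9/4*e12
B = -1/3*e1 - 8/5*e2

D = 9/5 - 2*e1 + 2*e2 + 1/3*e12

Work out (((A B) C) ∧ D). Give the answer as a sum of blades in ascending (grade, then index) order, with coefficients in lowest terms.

step 1: -13/60 + 18/5*e1 + 3/4*e2 + 79/30*e12
step 2: -2451/100 + 23/18*e1 + 10397/900*e2 + 89/25*e12
step 3: -22059/500 + 1283/25*e1 - 14113/500*e2 + 11949/500*e12
Answer: -22059/500 + 1283/25*e1 - 14113/500*e2 + 11949/500*e12


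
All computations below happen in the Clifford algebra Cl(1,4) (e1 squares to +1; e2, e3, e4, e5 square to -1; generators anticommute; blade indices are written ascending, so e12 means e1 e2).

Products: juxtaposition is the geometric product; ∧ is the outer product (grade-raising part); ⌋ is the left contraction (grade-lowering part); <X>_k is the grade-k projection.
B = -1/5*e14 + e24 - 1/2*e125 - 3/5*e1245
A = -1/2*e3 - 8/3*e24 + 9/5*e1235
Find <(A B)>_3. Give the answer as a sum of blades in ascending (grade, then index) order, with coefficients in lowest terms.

step 1: 8/3 + 9/10*e3 - 8/15*e12 - 8/5*e15 - 27/25*e34 - 1/10*e134 + 4/3*e145 + 1/2*e234 + 1/4*e1235 + 9/5*e1345 - 9/25*e2345 + 3/10*e12345
step 2: -1/10*e134 + 4/3*e145 + 1/2*e234
Answer: -1/10*e134 + 4/3*e145 + 1/2*e234


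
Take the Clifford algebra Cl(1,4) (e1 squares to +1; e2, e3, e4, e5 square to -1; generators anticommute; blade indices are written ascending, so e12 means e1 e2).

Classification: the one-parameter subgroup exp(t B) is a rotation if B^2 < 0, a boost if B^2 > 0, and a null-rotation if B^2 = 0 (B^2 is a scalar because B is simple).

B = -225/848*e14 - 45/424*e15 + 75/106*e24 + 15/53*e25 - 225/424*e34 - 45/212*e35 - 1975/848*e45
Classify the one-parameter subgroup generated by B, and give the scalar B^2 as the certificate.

B^2 term by term: the squares give (-225/848)^2*(e14)^2 + (-45/424)^2*(e15)^2 + (75/106)^2*(e24)^2 + (15/53)^2*(e25)^2 + (-225/424)^2*(e34)^2 + (-45/212)^2*(e35)^2 + (-1975/848)^2*(e45)^2 = 50625/719104*(+1) + 2025/179776*(+1) + 5625/11236*(-1) + 225/2809*(-1) + 50625/179776*(-1) + 2025/44944*(-1) + 3900625/719104*(-1) = -25/4 (each basis 2-blade squares to minus the product of its generators' squares); cross terms between blades sharing an index anticommute and cancel; the commuting (index-disjoint) pairs give grade-4 terms 2*c*c'*(blade product), which cancel blade by blade — e1245: 3375/22472 - 3375/22472 = 0; e1345: -10125/89888 + 10125/89888 = 0; e2345: 3375/11236 - 3375/11236 = 0 — confirming B is simple. So B^2 = -25/4.
Answer: rotation, certificate B^2 = -25/4. Key observation: B^2 = -25/4 is a conjugation invariant, so its sign decides the class regardless of the surface form of B.


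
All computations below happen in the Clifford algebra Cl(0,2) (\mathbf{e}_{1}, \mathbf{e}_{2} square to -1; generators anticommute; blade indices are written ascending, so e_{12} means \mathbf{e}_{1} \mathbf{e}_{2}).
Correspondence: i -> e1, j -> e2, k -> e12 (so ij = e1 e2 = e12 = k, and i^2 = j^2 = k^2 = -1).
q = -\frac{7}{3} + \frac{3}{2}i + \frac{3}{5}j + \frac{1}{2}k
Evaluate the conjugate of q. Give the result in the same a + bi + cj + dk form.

In blades: q = -\frac{7}{3} + \frac{3}{2} e_{1} + \frac{3}{5} e_{2} + \frac{1}{2} e_{12}.
Conjugation here is Clifford conjugation: the scalar is fixed and the grade-1 and grade-2 blades all flip sign, giving -\frac{7}{3} - \frac{3}{2} e_{1} - \frac{3}{5} e_{2} - \frac{1}{2} e_{12}; translating back:
Answer: -\frac{7}{3} - \frac{3}{2}i - \frac{3}{5}j - \frac{1}{2}k


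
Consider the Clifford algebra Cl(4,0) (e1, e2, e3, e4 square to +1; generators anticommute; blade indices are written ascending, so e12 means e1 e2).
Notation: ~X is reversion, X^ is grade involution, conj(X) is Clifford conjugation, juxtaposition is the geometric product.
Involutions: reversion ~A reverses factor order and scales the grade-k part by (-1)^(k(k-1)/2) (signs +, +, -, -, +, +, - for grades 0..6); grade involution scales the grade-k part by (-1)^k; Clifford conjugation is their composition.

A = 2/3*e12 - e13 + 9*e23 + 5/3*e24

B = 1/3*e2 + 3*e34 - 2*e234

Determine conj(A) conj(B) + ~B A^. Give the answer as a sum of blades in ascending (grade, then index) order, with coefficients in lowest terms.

first term: 2/9*e1 + 1/3*e3 - 167/9*e4 - 3*e14 - 5*e23 + 27*e24 + 1/3*e123 + 2*e124 + 4/3*e134 + 2*e1234
second term: -2/9*e1 + 19/3*e3 - 157/9*e4 - 3*e14 - 5*e23 + 27*e24 + 1/3*e123 - 2*e124 - 4/3*e134 - 2*e1234
Answer: 20/3*e3 - 36*e4 - 6*e14 - 10*e23 + 54*e24 + 2/3*e123


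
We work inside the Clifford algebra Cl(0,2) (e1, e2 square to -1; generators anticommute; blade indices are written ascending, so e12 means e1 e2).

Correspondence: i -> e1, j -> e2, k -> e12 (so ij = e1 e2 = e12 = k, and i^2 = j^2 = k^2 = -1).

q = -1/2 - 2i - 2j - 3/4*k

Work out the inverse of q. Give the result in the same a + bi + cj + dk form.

In blades: q = -1/2 - 2*e1 - 2*e2 - 3/4*e12.
With qbar = -1/2 + 2*e1 + 2*e2 + 3/4*e12 (scalar fixed, mapped units negated), q qbar = 141/16 (the sum of squared coefficients), so q^-1 = qbar / (141/16) = -8/141 + 32/141*e1 + 32/141*e2 + 4/47*e12; translating back:
Answer: -8/141 + 32/141*i + 32/141*j + 4/47*k


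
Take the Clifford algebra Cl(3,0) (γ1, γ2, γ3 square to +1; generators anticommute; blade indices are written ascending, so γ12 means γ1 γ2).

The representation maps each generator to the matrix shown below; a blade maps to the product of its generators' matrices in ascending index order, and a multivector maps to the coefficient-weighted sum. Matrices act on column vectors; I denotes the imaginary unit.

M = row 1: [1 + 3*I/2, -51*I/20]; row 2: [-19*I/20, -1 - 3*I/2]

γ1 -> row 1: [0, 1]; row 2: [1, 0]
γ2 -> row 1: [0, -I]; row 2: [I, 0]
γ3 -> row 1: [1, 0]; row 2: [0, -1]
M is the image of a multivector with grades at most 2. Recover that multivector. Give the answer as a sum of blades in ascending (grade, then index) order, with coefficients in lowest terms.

Method: 1, rho(γ1), rho(γ2), rho(γ3) form a trace-orthogonal basis of the 2x2 complex matrices (tr(X Y) = 2 if X = Y, else 0), so M = m0*1 + m1*rho(γ1) + m2*rho(γ2) + m3*rho(γ3) with m0 = tr(M)/2 = 0, m1 = tr(M rho(γ1))/2 = -7*I/4, m2 = tr(M rho(γ2))/2 = 4/5, m3 = tr(M rho(γ3))/2 = 1 + 3*I/2.
Multiplying table entries, the bivector images are rho(γ12) = I*rho(γ3), rho(γ13) = -I*rho(γ2), rho(γ23) = I*rho(γ1); with real blade coefficients the real parts of m0..m3 are the coefficients of 1, γ1, γ2, γ3 and the imaginary parts give the bivectors (γ23: Im m1, γ13: -Im m2, γ12: Im m3).
Answer: 4/5*γ2 + γ3 + 3/2*γ12 - 7/4*γ23


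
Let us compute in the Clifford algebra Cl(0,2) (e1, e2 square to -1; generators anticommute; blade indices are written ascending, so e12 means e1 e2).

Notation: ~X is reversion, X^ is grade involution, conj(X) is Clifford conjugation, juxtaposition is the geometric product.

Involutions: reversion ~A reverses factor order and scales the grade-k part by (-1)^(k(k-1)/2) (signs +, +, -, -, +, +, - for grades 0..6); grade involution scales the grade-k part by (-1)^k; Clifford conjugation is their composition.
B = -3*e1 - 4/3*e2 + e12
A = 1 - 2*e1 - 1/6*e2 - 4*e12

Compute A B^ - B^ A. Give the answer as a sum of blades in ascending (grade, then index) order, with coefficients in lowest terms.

first term: 92/9 + 49/6*e1 - 26/3*e2 - 7/6*e12
second term: 92/9 - 13/6*e1 + 34/3*e2 + 19/6*e12
Answer: 31/3*e1 - 20*e2 - 13/3*e12


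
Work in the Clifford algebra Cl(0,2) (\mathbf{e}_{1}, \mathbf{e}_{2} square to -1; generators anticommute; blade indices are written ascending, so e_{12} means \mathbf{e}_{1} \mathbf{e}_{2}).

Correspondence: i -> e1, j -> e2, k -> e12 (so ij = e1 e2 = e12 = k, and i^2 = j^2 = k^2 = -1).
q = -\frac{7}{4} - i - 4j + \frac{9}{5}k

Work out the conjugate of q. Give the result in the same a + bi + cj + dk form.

In blades: q = -\frac{7}{4} - e_{1} - 4 e_{2} + \frac{9}{5} e_{12}.
Conjugation here is Clifford conjugation: the scalar is fixed and the grade-1 and grade-2 blades all flip sign, giving -\frac{7}{4} + e_{1} + 4 e_{2} - \frac{9}{5} e_{12}; translating back:
Answer: -\frac{7}{4} + i + 4j - \frac{9}{5}k


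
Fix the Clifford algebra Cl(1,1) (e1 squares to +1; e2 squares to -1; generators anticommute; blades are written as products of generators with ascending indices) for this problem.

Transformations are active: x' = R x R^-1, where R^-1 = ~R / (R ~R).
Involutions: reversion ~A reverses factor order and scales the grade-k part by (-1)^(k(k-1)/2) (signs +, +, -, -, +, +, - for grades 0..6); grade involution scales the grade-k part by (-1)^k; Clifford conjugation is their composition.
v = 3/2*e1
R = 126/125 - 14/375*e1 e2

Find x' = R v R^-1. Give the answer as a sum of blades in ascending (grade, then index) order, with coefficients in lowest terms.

~R = 126/125 + 14/375*e1 e2, and R ~R = 142688/140625, so R^-1 = ~R / (142688/140625).
R v = 189/125*e1 + 7/125*e2
Answer: 1095/728*e1 + 81/728*e2


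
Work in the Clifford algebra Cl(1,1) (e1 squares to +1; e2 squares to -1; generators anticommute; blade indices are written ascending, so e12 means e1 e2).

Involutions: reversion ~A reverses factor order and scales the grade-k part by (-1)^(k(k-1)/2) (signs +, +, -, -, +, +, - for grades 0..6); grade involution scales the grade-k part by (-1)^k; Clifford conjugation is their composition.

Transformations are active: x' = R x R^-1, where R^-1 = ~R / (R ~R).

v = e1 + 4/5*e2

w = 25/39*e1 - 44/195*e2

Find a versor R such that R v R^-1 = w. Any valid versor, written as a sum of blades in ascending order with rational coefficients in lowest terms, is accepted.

Here q(v) = q(w) = 9/25; the classical choice R = v + w = 64/39*e1 + 112/195*e2 then realises v -> w under the sandwich.
Answer: 64/39*e1 + 112/195*e2


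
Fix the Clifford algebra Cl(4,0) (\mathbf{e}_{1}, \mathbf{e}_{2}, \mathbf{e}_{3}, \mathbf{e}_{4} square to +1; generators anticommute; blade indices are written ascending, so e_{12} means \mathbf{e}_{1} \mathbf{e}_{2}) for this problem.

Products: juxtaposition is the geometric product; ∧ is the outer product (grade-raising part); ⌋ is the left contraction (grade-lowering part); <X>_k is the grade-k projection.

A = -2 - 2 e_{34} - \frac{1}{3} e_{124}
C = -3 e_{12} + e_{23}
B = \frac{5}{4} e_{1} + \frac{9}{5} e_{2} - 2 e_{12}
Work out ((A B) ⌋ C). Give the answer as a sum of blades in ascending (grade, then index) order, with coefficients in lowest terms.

step 1: -\frac{5}{2} e_{1} - \frac{18}{5} e_{2} - \frac{2}{3} e_{4} + 4 e_{12} + \frac{3}{5} e_{14} - \frac{5}{12} e_{24} - \frac{5}{2} e_{134} - \frac{18}{5} e_{234} + 4 e_{1234}
step 2: 12 - \frac{54}{5} e_{1} + \frac{15}{2} e_{2} - \frac{18}{5} e_{3}
Answer: 12 - \frac{54}{5} e_{1} + \frac{15}{2} e_{2} - \frac{18}{5} e_{3}


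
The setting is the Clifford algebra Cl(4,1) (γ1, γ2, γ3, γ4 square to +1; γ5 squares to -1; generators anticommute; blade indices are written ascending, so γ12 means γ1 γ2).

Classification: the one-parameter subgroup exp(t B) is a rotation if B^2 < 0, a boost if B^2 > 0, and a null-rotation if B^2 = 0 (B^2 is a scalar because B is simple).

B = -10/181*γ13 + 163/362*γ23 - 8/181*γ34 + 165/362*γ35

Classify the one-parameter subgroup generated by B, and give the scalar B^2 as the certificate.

B^2 term by term: the squares give (-10/181)^2*(γ13)^2 + (163/362)^2*(γ23)^2 + (-8/181)^2*(γ34)^2 + (165/362)^2*(γ35)^2 = 100/32761*(-1) + 26569/131044*(-1) + 64/32761*(-1) + 27225/131044*(+1) = 0 (each basis 2-blade squares to minus the product of its generators' squares); cross terms between blades sharing an index anticommute and cancel. So B^2 = 0.
Answer: null-rotation, certificate B^2 = 0. B^2 = 0 is basis-independent, so its sign is the whole story.


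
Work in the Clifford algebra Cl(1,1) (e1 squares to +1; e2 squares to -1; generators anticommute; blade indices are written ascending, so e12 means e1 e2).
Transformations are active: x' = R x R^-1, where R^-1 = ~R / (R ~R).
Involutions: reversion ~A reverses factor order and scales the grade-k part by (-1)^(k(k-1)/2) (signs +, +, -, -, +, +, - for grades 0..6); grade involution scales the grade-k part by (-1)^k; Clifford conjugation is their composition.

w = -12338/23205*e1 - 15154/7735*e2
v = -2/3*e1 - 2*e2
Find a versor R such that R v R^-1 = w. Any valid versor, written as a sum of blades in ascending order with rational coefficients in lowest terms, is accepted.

Here q(v) = q(w) = -32/9; the classical choice R = v + w = -27808/23205*e1 - 30624/7735*e2 then realises v -> w under the sandwich.
Answer: -27808/23205*e1 - 30624/7735*e2


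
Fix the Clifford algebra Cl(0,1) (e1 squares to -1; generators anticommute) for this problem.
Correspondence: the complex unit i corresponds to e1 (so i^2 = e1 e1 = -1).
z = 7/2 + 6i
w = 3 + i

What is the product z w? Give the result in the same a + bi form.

In blades: z = 7/2 + 6*e1, w = 3 + e1.
Distribute z over w term by term (generator squares from the signature, products reordered to ascending indices): (7/2)*w = 21/2 + 7/2*e1; (6*e1)*w = -6 + 18*e1.
Sum: 9/2 + 43/2*e1; translating back through the correspondence:
Answer: 9/2 + 43/2*i


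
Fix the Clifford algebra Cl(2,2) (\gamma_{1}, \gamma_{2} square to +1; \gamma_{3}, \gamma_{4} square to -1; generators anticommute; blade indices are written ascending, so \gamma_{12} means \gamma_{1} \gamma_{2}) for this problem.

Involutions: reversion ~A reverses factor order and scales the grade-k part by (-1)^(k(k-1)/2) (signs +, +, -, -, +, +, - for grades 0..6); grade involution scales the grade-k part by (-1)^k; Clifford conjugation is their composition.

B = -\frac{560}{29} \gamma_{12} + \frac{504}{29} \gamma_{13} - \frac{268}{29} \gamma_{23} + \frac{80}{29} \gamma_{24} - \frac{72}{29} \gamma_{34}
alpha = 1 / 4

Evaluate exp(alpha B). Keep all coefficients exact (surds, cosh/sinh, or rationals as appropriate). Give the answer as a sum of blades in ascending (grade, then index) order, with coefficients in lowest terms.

B^2 term by term: the squares give (-\frac{560}{29})^2*(\gamma_{12})^2 + (\frac{504}{29})^2*(\gamma_{13})^2 + (-\frac{268}{29})^2*(\gamma_{23})^2 + (\frac{80}{29})^2*(\gamma_{24})^2 + (-\frac{72}{29})^2*(\gamma_{34})^2 = \frac{313600}{841}*(-1) + \frac{254016}{841}*(+1) + \frac{71824}{841}*(+1) + \frac{6400}{841}*(+1) + \frac{5184}{841}*(-1) = 16 (each basis 2-blade squares to minus the product of its generators' squares); cross terms between blades sharing an index anticommute and cancel; the commuting (index-disjoint) pairs give grade-4 terms 2*c*c'*(blade product), which cancel blade by blade — \gamma_{1234}: \frac{80640}{841} - \frac{80640}{841} = 0 — confirming B is simple. So B^2 = 16.
B^2 = 16 — B^2 > 0, so the exponential closes hyperbolically: l = 4, alpha*l = 1, so exp(alpha B) = cosh(1) + (sinh(1)/4)*B = \cosh{\left(1 \right)} + (\frac{\sinh{\left(1 \right)}}{4})*B.
Answer: \cosh{\left(1 \right)} - \frac{140 \sinh{\left(1 \right)}}{29} \gamma_{12} + \frac{126 \sinh{\left(1 \right)}}{29} \gamma_{13} - \frac{67 \sinh{\left(1 \right)}}{29} \gamma_{23} + \frac{20 \sinh{\left(1 \right)}}{29} \gamma_{24} - \frac{18 \sinh{\left(1 \right)}}{29} \gamma_{34}


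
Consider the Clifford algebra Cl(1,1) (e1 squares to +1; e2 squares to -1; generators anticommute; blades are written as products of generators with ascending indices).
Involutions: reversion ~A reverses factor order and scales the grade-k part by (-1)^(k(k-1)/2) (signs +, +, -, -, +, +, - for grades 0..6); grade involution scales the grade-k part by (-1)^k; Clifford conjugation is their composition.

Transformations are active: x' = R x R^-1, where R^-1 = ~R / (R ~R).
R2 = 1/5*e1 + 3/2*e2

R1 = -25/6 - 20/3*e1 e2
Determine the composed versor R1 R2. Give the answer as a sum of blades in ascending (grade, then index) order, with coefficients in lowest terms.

Distribute over the terms of R1 (each basis-blade product reordered to ascending indices, repeated generators contracted through their squares):
(-25/6) R2 = -5/6*e1 - 25/4*e2
(-20/3*e1 e2) R2 = 10*e1 + 4/3*e2
Summing the partial products and collecting blades:
Answer: 55/6*e1 - 59/12*e2


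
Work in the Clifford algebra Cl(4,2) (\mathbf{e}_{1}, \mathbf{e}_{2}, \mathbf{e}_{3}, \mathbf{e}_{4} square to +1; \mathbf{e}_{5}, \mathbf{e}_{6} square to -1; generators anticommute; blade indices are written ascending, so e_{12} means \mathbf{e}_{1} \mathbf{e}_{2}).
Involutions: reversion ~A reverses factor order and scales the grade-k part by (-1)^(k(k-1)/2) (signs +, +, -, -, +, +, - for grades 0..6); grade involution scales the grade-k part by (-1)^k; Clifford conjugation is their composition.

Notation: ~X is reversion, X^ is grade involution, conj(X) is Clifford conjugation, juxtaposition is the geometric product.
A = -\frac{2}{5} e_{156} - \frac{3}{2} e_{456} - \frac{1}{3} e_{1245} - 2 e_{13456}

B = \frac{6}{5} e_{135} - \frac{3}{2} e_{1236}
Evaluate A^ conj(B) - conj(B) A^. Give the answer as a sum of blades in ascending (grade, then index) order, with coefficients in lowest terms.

first term: \frac{12}{25} e_{36} - \frac{12}{5} e_{46} - \frac{2}{5} e_{234} + \frac{3}{5} e_{235} - 3 e_{245} + \frac{9}{5} e_{1346} - \frac{1}{2} e_{3456} - \frac{9}{4} e_{12345}
second term: -\frac{12}{25} e_{36} - \frac{12}{5} e_{46} - \frac{2}{5} e_{234} + \frac{3}{5} e_{235} + 3 e_{245} + \frac{9}{5} e_{1346} - \frac{1}{2} e_{3456} + \frac{9}{4} e_{12345}
Answer: \frac{24}{25} e_{36} - 6 e_{245} - \frac{9}{2} e_{12345}


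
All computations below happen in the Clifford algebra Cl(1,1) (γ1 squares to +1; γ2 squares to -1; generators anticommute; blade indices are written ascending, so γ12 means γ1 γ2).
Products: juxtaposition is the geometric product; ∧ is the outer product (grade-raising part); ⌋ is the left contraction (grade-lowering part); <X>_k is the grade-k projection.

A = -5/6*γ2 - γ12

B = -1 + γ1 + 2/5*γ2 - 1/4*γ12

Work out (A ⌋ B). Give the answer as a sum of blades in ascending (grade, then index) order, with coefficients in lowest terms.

step 1: 7/12 + 5/24*γ1
Answer: 7/12 + 5/24*γ1


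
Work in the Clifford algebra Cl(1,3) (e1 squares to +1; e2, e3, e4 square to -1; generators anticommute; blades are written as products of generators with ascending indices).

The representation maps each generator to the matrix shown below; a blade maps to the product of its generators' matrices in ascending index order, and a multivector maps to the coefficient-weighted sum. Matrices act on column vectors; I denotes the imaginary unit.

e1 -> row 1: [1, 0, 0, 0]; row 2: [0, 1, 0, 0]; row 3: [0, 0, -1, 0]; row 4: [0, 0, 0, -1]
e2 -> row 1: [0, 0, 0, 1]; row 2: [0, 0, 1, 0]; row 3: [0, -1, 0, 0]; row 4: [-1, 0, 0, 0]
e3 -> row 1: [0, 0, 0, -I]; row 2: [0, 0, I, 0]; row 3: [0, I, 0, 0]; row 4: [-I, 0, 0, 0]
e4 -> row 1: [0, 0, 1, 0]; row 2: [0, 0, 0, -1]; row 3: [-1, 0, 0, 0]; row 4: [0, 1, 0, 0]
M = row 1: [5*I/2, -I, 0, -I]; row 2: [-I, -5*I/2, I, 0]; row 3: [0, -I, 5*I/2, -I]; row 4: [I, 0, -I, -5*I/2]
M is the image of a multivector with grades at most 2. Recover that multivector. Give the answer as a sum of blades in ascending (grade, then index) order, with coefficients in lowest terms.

Method: the blade images are trace-orthogonal — tr(rho(e_A) rho(e_B)^-1) = 4 if A = B and 0 otherwise — and rho(e_A)^-1 = (e_A)^2 * rho(e_A) with (e_A)^2 = +1 or -1, so the coefficient of e_A in the preimage is (e_A)^2 * tr(M rho(e_A))/4.
Nonzero projections over blades of grade <= 2: e1 e3: (e1 e3)^2 = +1, tr(M rho(e1 e3)) = 4, coefficient 1; e2 e3: (e2 e3)^2 = -1, tr(M rho(e2 e3)) = 10, coefficient -5/2; e3 e4: (e3 e4)^2 = -1, tr(M rho(e3 e4)) = -4, coefficient 1. Every other blade of grade <= 2 projects to 0.
Answer: e1 e3 - 5/2*e2 e3 + e3 e4
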